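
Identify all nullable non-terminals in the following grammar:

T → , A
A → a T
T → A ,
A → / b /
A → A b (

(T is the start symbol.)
None

A non-terminal is nullable if it can derive ε (the empty string): either it has an ε-production, or it has a production whose right-hand side consists entirely of nullable non-terminals.

There are no ε-productions, so no non-terminal can derive ε.
No non-terminals are nullable.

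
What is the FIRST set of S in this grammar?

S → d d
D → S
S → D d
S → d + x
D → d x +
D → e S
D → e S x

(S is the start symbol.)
To compute FIRST(S), examine every production with S on the left-hand side, reading each right-hand side left to right until a non-nullable symbol is reached.

FIRST sets of the other non-terminals involved (by the same procedure, iterated to a fixed point):
  FIRST(D) = { 'd', 'e' }

From S → d d:
  - d is a terminal: add 'd' and stop
From S → D d:
  - D is a non-terminal: add FIRST(D) \ {ε} = { 'd', 'e' }
    D is not nullable, so stop
From S → d + x:
  - d is a terminal: add 'd' and stop

Collecting: FIRST(S) = { 'd', 'e' }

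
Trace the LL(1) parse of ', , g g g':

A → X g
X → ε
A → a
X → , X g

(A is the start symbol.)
LL(1) parsing maintains a stack (initially the start symbol over $) and the input. At each step: if the stack top is a terminal, match it against the current input token; if it is a non-terminal N, replace it with the RHS of M[N, lookahead] (the unique production whose predict set contains the lookahead).

Stack is shown with the top on the left.

Stack        Input        Action
--------------------------------
A $          , , g g g $  output A → X g
X g $        , , g g g $  output X → , X g
, X g g $    , , g g g $  match ','
X g g $      , g g g $    output X → , X g
, X g g g $  , g g g $    match ','
X g g g $    g g g $      output X → ε
g g g $      g g g $      match 'g'
g g $        g g $        match 'g'
g $          g $          match 'g'
$            $            accept

The string is accepted.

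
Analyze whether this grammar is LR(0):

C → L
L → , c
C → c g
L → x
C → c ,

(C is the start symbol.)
A grammar is LR(0) if no state in the canonical LR(0) collection has:
  - both a shift item (dot before a terminal) and a complete item (shift-reduce conflict), or
  - two or more complete items (reduce-reduce conflict; the accept item [C' → C .] counts as a complete item here).

Augment with C' → C and build the canonical LR(0) collection (I0 = CLOSURE({[C' → . C]}), then GOTO on every symbol after a dot until no new states appear). It has 9 states:
  I0: { [C → . L], [C → . c ,], [C → . c g], [C' → . C], [L → . , c], [L → . x] }  — shift
  I1: { [L → , . c] }  — shift
  I2: { [C' → C .] }  — accept
  I3: { [C → L .] }  — reduce
  I4: { [C → c . ,], [C → c . g] }  — shift
  I5: { [L → x .] }  — reduce
  I6: { [C → c , .] }  — reduce
  I7: { [C → c g .] }  — reduce
  I8: { [L → , c .] }  — reduce

Every state is either a pure shift/goto state or contains exactly one complete item and nothing to shift — no conflicts. The grammar is LR(0).

Answer: Yes, the grammar is LR(0)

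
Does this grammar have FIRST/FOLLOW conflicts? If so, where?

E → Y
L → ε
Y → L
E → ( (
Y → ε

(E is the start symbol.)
No FIRST/FOLLOW conflicts.

Nullable non-terminals: E, L, Y.
FIRST sets used below: FIRST(Y) = { ε }, FIRST(L) = { ε }

E: nullable alternative(s) E → Y; FOLLOW(E) = { $ }
  E → Y: FIRST \ {ε} = { } — this is the only nullable alternative, skip
  E → ( (: FIRST \ {ε} = { '(' } — disjoint from FOLLOW(E)
L has a nullable alternative but only one production, so nothing to check.

Y: nullable alternative(s) Y → L, Y → ε; FOLLOW(Y) = { $ }
  Y → L: FIRST \ {ε} = { } — disjoint from FOLLOW(Y)
  Y → ε: FIRST \ {ε} = { } — disjoint from FOLLOW(Y)

No FIRST/FOLLOW conflicts found.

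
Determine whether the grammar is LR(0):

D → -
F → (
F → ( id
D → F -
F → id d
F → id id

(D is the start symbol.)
No. Shift-reduce conflict between [F → ( .] and [F → ( . id]

A grammar is LR(0) if no state in the canonical LR(0) collection has:
  - both a shift item (dot before a terminal) and a complete item (shift-reduce conflict), or
  - two or more complete items (reduce-reduce conflict; the accept item [D' → D .] counts as a complete item here).

Augment with D' → D and build the canonical LR(0) collection (I0 = CLOSURE({[D' → . D]}), then GOTO on every symbol after a dot until no new states appear). It has 10 states:
  I0: { [D → . -], [D → . F -], [D' → . D], [F → . ( id], [F → . (], [F → . id d], [F → . id id] }  — shift
  I1: { [F → ( . id], [F → ( .] }  — shift, reduce
  I2: { [D → - .] }  — reduce
  I3: { [D' → D .] }  — accept
  I4: { [D → F . -] }  — shift
  I5: { [F → id . d], [F → id . id] }  — shift
  I6: { [F → id d .] }  — reduce
  I7: { [F → id id .] }  — reduce
  I8: { [D → F - .] }  — reduce
  I9: { [F → ( id .] }  — reduce

Conflict in state I1:
  Shift-reduce conflict between [F → ( .] and [F → ( . id]
So the grammar is NOT LR(0).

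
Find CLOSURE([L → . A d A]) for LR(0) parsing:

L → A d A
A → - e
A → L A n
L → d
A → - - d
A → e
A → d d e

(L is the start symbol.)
{ [A → . - - d], [A → . - e], [A → . L A n], [A → . d d e], [A → . e], [L → . A d A], [L → . d] }

To compute CLOSURE, for each item [A → α.Bβ] where B is a non-terminal, add [B → .γ] for all productions B → γ; repeat for the newly added items until nothing changes.

Start with: [L → . A d A]
  [L → . A d A] has the dot before A: add [A → . - e], [A → . L A n], [A → . - - d], [A → . e], [A → . d d e]
  [A → . L A n] has the dot before L: add [L → . d]
No further items can be added.

CLOSURE = { [A → . - - d], [A → . - e], [A → . L A n], [A → . d d e], [A → . e], [L → . A d A], [L → . d] }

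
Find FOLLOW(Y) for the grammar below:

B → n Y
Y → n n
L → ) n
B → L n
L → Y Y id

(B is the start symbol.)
In B → n Y: Y is at the end, add FOLLOW(B)
In L → Y Y id: Y is followed by Y id, add FIRST(Y id) \ {ε} = { 'n' }
In L → Y Y id: Y is followed by id, add FIRST(id) \ {ε} = { 'id' }

The FOLLOW sets referred to above (computed the same way, to a fixed point):
  FOLLOW(B) = { $ }

Taking the union: FOLLOW(Y) = { $, 'id', 'n' }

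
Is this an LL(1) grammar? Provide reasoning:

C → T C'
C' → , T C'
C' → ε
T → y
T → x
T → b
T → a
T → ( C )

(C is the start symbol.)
A grammar is LL(1) if for each non-terminal N with multiple productions, the predict sets of those productions are pairwise disjoint, where PREDICT(N → α) = (FIRST(α) \ {ε}) ∪ (FOLLOW(N) if α ⇒* ε).

Relevant sets:
  FOLLOW(C') = { $, ')' }

For C':
  PREDICT(C' → ',' T C') = { ',' }
  PREDICT(C' → ε) = { $, ')' }
For T:
  PREDICT(T → y) = { 'y' }
  PREDICT(T → x) = { 'x' }
  PREDICT(T → b) = { 'b' }
  PREDICT(T → a) = { 'a' }
  PREDICT(T → '(' C ')') = { '(' }
C has a single production, so nothing to check there.

All predict sets are disjoint. The grammar IS LL(1).

Answer: Yes, the grammar is LL(1).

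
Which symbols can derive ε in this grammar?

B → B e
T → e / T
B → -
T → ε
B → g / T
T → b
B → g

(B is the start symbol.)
{ 'T' }

A non-terminal is nullable if it can derive ε (the empty string): either it has an ε-production, or it has a production whose right-hand side consists entirely of nullable non-terminals.

ε-productions: T → ε
So T is immediately nullable.
No further non-terminal can be added: every production for the remaining non-terminals contains a terminal or a non-nullable non-terminal.
Nullable = { 'T' }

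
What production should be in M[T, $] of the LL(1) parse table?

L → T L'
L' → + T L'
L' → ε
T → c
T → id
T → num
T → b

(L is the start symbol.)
To find M[T, $], we find productions for T where $ is in the predict set (PREDICT(N → α) = (FIRST(α) \ {ε}) ∪ (FOLLOW(N) if α ⇒* ε)).

T → c: PREDICT = { 'c' }
T → id: PREDICT = { 'id' }
T → num: PREDICT = { 'num' }
T → b: PREDICT = { 'b' }

M[T, $] is empty (no production applies)

Answer: Empty (error entry)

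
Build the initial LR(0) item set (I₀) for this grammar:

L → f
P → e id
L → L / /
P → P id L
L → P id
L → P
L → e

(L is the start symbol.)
First, augment the grammar with L' → L
I₀ = CLOSURE({ [L' → . L] }):
  [L' → . L] has the dot before L: add [L → . f], [L → . L / /], [L → . P id], [L → . P], [L → . e]
  [L → . P id] has the dot before P: add [P → . e id], [P → . P id L]
No further items can be added.

I₀ = { [L → . L / /], [L → . P id], [L → . P], [L → . e], [L → . f], [L' → . L], [P → . P id L], [P → . e id] }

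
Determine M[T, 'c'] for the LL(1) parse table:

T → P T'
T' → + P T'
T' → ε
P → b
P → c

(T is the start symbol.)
To find M[T, 'c'], we find productions for T where 'c' is in the predict set (PREDICT(N → α) = (FIRST(α) \ {ε}) ∪ (FOLLOW(N) if α ⇒* ε)).

Relevant sets:
  FIRST(P) = { 'b', 'c' }

T → P T': PREDICT = { 'b', 'c' }
  'c' is in predict set, so this production goes in M[T, 'c']

M[T, 'c'] = T → P T'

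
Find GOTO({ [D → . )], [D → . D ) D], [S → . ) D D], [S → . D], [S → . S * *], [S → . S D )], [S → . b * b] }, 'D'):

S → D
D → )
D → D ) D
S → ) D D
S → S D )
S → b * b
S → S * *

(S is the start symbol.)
GOTO(I, 'D') = CLOSURE({ [A → αX.β] : [A → α.Xβ] ∈ I, X = 'D' })

Items with dot before 'D', with the dot advanced:
  [D → . D ) D] → [D → D . ) D]
  [S → . D] → [S → D .]
Closure adds nothing (no advanced item has the dot before a non-terminal).

GOTO = { [D → D . ) D], [S → D .] }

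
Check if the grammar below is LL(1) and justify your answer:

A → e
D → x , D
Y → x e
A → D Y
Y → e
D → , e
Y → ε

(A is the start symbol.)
A grammar is LL(1) if for each non-terminal N with multiple productions, the predict sets of those productions are pairwise disjoint, where PREDICT(N → α) = (FIRST(α) \ {ε}) ∪ (FOLLOW(N) if α ⇒* ε).

Relevant sets:
  FIRST(D) = { ',', 'x' }
  FOLLOW(Y) = { $ }

For A:
  PREDICT(A → e) = { 'e' }
  PREDICT(A → D Y) = { ',', 'x' }
For D:
  PREDICT(D → x ',' D) = { 'x' }
  PREDICT(D → ',' e) = { ',' }
For Y:
  PREDICT(Y → x e) = { 'x' }
  PREDICT(Y → e) = { 'e' }
  PREDICT(Y → ε) = { $ }

All predict sets are disjoint. The grammar IS LL(1).

Answer: Yes, the grammar is LL(1).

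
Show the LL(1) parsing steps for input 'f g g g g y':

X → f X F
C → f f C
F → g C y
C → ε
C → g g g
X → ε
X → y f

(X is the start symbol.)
Stack is shown with the top on the left.

Stack      Input          Action
--------------------------------
X $        f g g g g y $  output X → f X F
f X F $    f g g g g y $  match 'f'
X F $      g g g g y $    output X → ε
F $        g g g g y $    output F → g C y
g C y $    g g g g y $    match 'g'
C y $      g g g y $      output C → g g g
g g g y $  g g g y $      match 'g'
g g y $    g g y $        match 'g'
g y $      g y $          match 'g'
y $        y $            match 'y'
$          $              accept

The string is accepted.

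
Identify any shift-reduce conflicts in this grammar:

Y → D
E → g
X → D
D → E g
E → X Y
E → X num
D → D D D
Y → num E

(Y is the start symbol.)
Augment with Y' → Y and build the canonical LR(0) collection (I0 = CLOSURE({[Y' → . Y]}), then GOTO on every symbol after a dot until no new states appear). It has 14 states:
  I0: { [D → . D D D], [D → . E g], [E → . X Y], [E → . X num], [E → . g], [X → . D], [Y → . D], [Y → . num E], [Y' → . Y] }  — shift
  I1: { [D → . D D D], [D → . E g], [D → D . D D], [E → . X Y], [E → . X num], [E → . g], [X → . D], [X → D .], [Y → D .] }  — shift, 2 reduces
  I2: { [D → E . g] }  — shift
  I3: { [D → . D D D], [D → . E g], [E → . X Y], [E → . X num], [E → . g], [E → X . Y], [E → X . num], [X → . D], [Y → . D], [Y → . num E] }  — shift
  I4: { [Y' → Y .] }  — accept
  I5: { [E → g .] }  — reduce
  I6: { [D → . D D D], [D → . E g], [E → . X Y], [E → . X num], [E → . g], [X → . D], [Y → num . E] }  — shift
  I7: { [D → . D D D], [D → . E g], [D → D . D D], [E → . X Y], [E → . X num], [E → . g], [X → . D], [X → D .] }  — shift, reduce
  I8: { [D → E . g], [Y → num E .] }  — shift, reduce
  I9: { [D → E g .] }  — reduce
  I10: { [D → . D D D], [D → . E g], [D → D . D D], [D → D D . D], [E → . X Y], [E → . X num], [E → . g], [X → . D], [X → D .] }  — shift, reduce
  I11: { [D → . D D D], [D → . E g], [D → D . D D], [D → D D . D], [D → D D D .], [E → . X Y], [E → . X num], [E → . g], [X → . D], [X → D .] }  — shift, 2 reduces
  I12: { [E → X Y .] }  — reduce
  I13: { [D → . D D D], [D → . E g], [E → . X Y], [E → . X num], [E → . g], [E → X num .], [X → . D], [Y → num . E] }  — shift, reduce

I1 contains reduce items [X → D .], [Y → D .] and shift item [E → . g] — shift-reduce conflict.
I7 contains reduce item [X → D .] and shift item [E → . g] — shift-reduce conflict.
I8 contains reduce item [Y → num E .] and shift item [D → E . g] — shift-reduce conflict.
I10 contains reduce item [X → D .] and shift item [E → . g] — shift-reduce conflict.
I11 contains reduce items [D → D D D .], [X → D .] and shift item [E → . g] — shift-reduce conflict.
I13 contains reduce item [E → X num .] and shift item [E → . g] — shift-reduce conflict.

Answer: Yes — I1: [X → D .] vs [E → . g]; I7: [X → D .] vs [E → . g]; I8: [Y → num E .] vs [D → E . g]; I10: [X → D .] vs [E → . g]; I11: [D → D D D .] vs [E → . g]; I13: [E → X num .] vs [E → . g]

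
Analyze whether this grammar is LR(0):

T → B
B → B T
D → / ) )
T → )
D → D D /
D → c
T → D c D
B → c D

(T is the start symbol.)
Augment with T' → T and build the canonical LR(0) collection (I0 = CLOSURE({[T' → . T]}), then GOTO on every symbol after a dot until no new states appear). It has 16 states:
  I0: { [B → . B T], [B → . c D], [D → . / ) )], [D → . D D /], [D → . c], [T → . )], [T → . B], [T → . D c D], [T' → . T] }  — shift
  I1: { [T → ) .] }  — reduce
  I2: { [D → / . ) )] }  — shift
  I3: { [B → . B T], [B → . c D], [B → B . T], [D → . / ) )], [D → . D D /], [D → . c], [T → . )], [T → . B], [T → . D c D], [T → B .] }  — shift, reduce
  I4: { [D → . / ) )], [D → . D D /], [D → . c], [D → D . D /], [T → D . c D] }  — shift
  I5: { [T' → T .] }  — accept
  I6: { [B → c . D], [D → . / ) )], [D → . D D /], [D → . c], [D → c .] }  — shift, reduce
  I7: { [B → c D .], [D → . / ) )], [D → . D D /], [D → . c], [D → D . D /] }  — shift, reduce
  I8: { [D → c .] }  — reduce
  I9: { [D → . / ) )], [D → . D D /], [D → . c], [D → D . D /], [D → D D . /] }  — shift
  I10: { [D → / . ) )], [D → D D / .] }  — shift, reduce
  I11: { [D → / ) . )] }  — shift
  I12: { [D → / ) ) .] }  — reduce
  I13: { [D → . / ) )], [D → . D D /], [D → . c], [D → c .], [T → D c . D] }  — shift, reduce
  I14: { [D → . / ) )], [D → . D D /], [D → . c], [D → D . D /], [T → D c D .] }  — shift, reduce
  I15: { [B → B T .] }  — reduce

Conflict in state I3:
  Shift-reduce conflict between [T → B .] and [B → . c D]
So the grammar is NOT LR(0).

Answer: No. Shift-reduce conflict between [T → B .] and [B → . c D]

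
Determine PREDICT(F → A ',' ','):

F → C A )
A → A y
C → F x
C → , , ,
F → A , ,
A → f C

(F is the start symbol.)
{ 'f' }

PREDICT(F → A ',' ',') = (FIRST(RHS) \ {ε}) ∪ (FOLLOW(F) if ε ∈ FIRST(RHS), i.e. RHS ⇒* ε)
FIRST(A) = { 'f' }
FIRST(A ',' ',') = { 'f' }
ε ∉ FIRST(A ',' ','), so FOLLOW(F) is not added.
PREDICT(F → A ',' ',') = { 'f' }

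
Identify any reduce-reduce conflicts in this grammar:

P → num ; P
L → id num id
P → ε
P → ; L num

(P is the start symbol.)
No reduce-reduce conflicts

Augment with P' → P and build the canonical LR(0) collection (I0 = CLOSURE({[P' → . P]}), then GOTO on every symbol after a dot until no new states appear). It has 11 states:
  I0: { [P → . ; L num], [P → . num ; P], [P → .], [P' → . P] }  — shift, reduce
  I1: { [L → . id num id], [P → ; . L num] }  — shift
  I2: { [P' → P .] }  — accept
  I3: { [P → num . ; P] }  — shift
  I4: { [P → . ; L num], [P → . num ; P], [P → .], [P → num ; . P] }  — shift, reduce
  I5: { [P → num ; P .] }  — reduce
  I6: { [P → ; L . num] }  — shift
  I7: { [L → id . num id] }  — shift
  I8: { [L → id num . id] }  — shift
  I9: { [L → id num id .] }  — reduce
  I10: { [P → ; L num .] }  — reduce

No state contains more than one complete item.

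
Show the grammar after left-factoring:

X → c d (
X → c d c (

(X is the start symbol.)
Left-factoring transforms A → αβ₁ | αβ₂ into A → αA' and A' → β₁ | β₂
(α is the longest common prefix among the alternatives). Repeat until
no nonterminal has two alternatives with a common prefix.

Round 1: X has alternatives sharing prefix 'c d'. Introduce X': X → c d X'
  Add: X' → (
  Add: X' → c (

No remaining common prefixes — done.

Resulting grammar:
X → c d X'
X' → (
X' → c (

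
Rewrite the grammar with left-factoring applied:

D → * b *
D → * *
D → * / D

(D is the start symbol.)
Left-factoring transforms A → αβ₁ | αβ₂ into A → αA' and A' → β₁ | β₂
(α is the longest common prefix among the alternatives). Repeat until
no nonterminal has two alternatives with a common prefix.

Round 1: D has alternatives sharing prefix '*'. Introduce D': D → * D'
  Add: D' → b *
  Add: D' → *
  Add: D' → / D

No remaining common prefixes — done.

Resulting grammar:
D → * D'
D' → b *
D' → *
D' → / D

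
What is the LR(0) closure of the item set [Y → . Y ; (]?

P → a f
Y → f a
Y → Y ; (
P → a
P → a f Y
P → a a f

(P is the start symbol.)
To compute CLOSURE, for each item [A → α.Bβ] where B is a non-terminal, add [B → .γ] for all productions B → γ; repeat for the newly added items until nothing changes.

Start with: [Y → . Y ; (]
  [Y → . Y ; (] has the dot before Y: add [Y → . f a]
No further items can be added.

CLOSURE = { [Y → . Y ; (], [Y → . f a] }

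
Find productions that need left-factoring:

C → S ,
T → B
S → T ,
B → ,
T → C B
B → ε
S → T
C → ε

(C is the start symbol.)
Left-factoring is needed when two productions for the same non-terminal
share a common prefix on the right-hand side.

Productions for C:
  C → S ,
  C → ε
Productions for T:
  T → B
  T → C B
Productions for S:
  S → T ,
  S → T
Productions for B:
  B → ,
  B → ε

Found common prefix 'T' in productions for S

Answer: Yes, S has productions with common prefix 'T'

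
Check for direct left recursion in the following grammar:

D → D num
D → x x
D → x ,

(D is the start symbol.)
Yes, D is left-recursive

Direct left recursion occurs when N → N α for some non-terminal N (the right-hand side begins with the left-hand side itself).

D → D num: LEFT RECURSIVE (starts with D)
D → x x: starts with x
D → x ,: starts with x

The grammar has direct left recursion on: D.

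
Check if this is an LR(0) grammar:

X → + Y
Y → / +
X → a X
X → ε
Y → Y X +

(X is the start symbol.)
No. Shift-reduce conflict between [X → .] and [X → . + Y]

A grammar is LR(0) if no state in the canonical LR(0) collection has:
  - both a shift item (dot before a terminal) and a complete item (shift-reduce conflict), or
  - two or more complete items (reduce-reduce conflict; the accept item [X' → X .] counts as a complete item here).

Augment with X' → X and build the canonical LR(0) collection (I0 = CLOSURE({[X' → . X]}), then GOTO on every symbol after a dot until no new states appear). It has 10 states:
  I0: { [X → . + Y], [X → . a X], [X → .], [X' → . X] }  — shift, reduce
  I1: { [X → + . Y], [Y → . / +], [Y → . Y X +] }  — shift
  I2: { [X' → X .] }  — accept
  I3: { [X → . + Y], [X → . a X], [X → .], [X → a . X] }  — shift, reduce
  I4: { [X → a X .] }  — reduce
  I5: { [Y → / . +] }  — shift
  I6: { [X → + Y .], [X → . + Y], [X → . a X], [X → .], [Y → Y . X +] }  — shift, 2 reduces
  I7: { [Y → Y X . +] }  — shift
  I8: { [Y → Y X + .] }  — reduce
  I9: { [Y → / + .] }  — reduce

Conflict in state I0:
  Shift-reduce conflict between [X → .] and [X → . + Y]
So the grammar is NOT LR(0).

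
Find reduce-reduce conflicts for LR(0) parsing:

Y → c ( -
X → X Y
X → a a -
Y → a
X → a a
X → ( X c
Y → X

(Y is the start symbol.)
A reduce-reduce conflict occurs when an LR(0) state has two complete items [A → α .] and [B → β .] — both call for a reduction, and with no lookahead the parser cannot choose between them.

Augment with Y' → Y and build the canonical LR(0) collection (I0 = CLOSURE({[Y' → . Y]}), then GOTO on every symbol after a dot until no new states appear). It has 14 states:
  I0: { [X → . ( X c], [X → . X Y], [X → . a a -], [X → . a a], [Y → . X], [Y → . a], [Y → . c ( -], [Y' → . Y] }  — shift
  I1: { [X → ( . X c], [X → . ( X c], [X → . X Y], [X → . a a -], [X → . a a] }  — shift
  I2: { [X → . ( X c], [X → . X Y], [X → . a a -], [X → . a a], [X → X . Y], [Y → . X], [Y → . a], [Y → . c ( -], [Y → X .] }  — shift, reduce
  I3: { [Y' → Y .] }  — accept
  I4: { [X → a . a -], [X → a . a], [Y → a .] }  — shift, reduce
  I5: { [Y → c . ( -] }  — shift
  I6: { [Y → c ( . -] }  — shift
  I7: { [Y → c ( - .] }  — reduce
  I8: { [X → a a . -], [X → a a .] }  — shift, reduce
  I9: { [X → a a - .] }  — reduce
  I10: { [X → X Y .] }  — reduce
  I11: { [X → ( X . c], [X → . ( X c], [X → . X Y], [X → . a a -], [X → . a a], [X → X . Y], [Y → . X], [Y → . a], [Y → . c ( -] }  — shift
  I12: { [X → a . a -], [X → a . a] }  — shift
  I13: { [X → ( X c .], [Y → c . ( -] }  — shift, reduce

No state contains more than one complete item.

Answer: No reduce-reduce conflicts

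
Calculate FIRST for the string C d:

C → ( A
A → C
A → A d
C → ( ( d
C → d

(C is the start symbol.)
{ '(', 'd' }

FIRST sets of the non-terminals involved (from the grammar, by fixed-point iteration):
  FIRST(C) = { '(', 'd' }

To compute FIRST(C d), process the symbols left to right:
Symbol C is a non-terminal. Add FIRST(C) \ {ε} = { '(', 'd' }
C is not nullable (ε ∉ FIRST(C)), so stop here.
FIRST(C d) = { '(', 'd' }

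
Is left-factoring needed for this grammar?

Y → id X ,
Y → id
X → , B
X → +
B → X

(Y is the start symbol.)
Yes, Y has productions with common prefix 'id'

Left-factoring is needed when two productions for the same non-terminal
share a common prefix on the right-hand side.

Productions for Y:
  Y → id X ,
  Y → id
Productions for X:
  X → , B
  X → +

Found common prefix 'id' in productions for Y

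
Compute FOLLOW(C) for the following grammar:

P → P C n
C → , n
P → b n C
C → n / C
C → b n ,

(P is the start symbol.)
In P → P C n: C is followed by n, add FIRST(n) \ {ε} = { 'n' }
In P → b n C: C is at the end, add FOLLOW(P)
In C → n / C: C is at the end; this adds FOLLOW(C) to itself — nothing new

The FOLLOW sets referred to above (computed the same way, to a fixed point):
  FOLLOW(P) = { $, ',', 'b', 'n' }

Taking the union: FOLLOW(C) = { $, ',', 'b', 'n' }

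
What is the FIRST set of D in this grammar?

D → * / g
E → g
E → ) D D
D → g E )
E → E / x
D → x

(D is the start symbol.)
From D → * / g:
  - '*' is a terminal: add '*' and stop
From D → g E ):
  - g is a terminal: add 'g' and stop
From D → x:
  - x is a terminal: add 'x' and stop

Collecting: FIRST(D) = { '*', 'g', 'x' }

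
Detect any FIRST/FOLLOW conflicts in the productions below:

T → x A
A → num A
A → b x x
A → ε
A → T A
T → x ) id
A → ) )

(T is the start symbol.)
Yes. A → num A with FOLLOW(A) on { 'num' }; A → b x x with FOLLOW(A) on { 'b' }; A → T A with FOLLOW(A) on { 'x' }; A → ')' ')' with FOLLOW(A) on { ')' }

A FIRST/FOLLOW conflict occurs when a non-terminal N has a nullable alternative N → β (β ⇒* ε) and another alternative N → α with FIRST(α) ∩ FOLLOW(N) ≠ ∅: on such a lookahead the parser cannot decide between expanding α and letting N vanish via β.

Nullable non-terminals: A.
FIRST sets used below: FIRST(T) = { 'x' }

A: nullable alternative(s) A → ε; FOLLOW(A) = { $, ')', 'b', 'num', 'x' }
  A → num A: FIRST \ {ε} = { 'num' } — overlaps FOLLOW(A) on { 'num' }: CONFLICT
  A → b x x: FIRST \ {ε} = { 'b' } — overlaps FOLLOW(A) on { 'b' }: CONFLICT
  A → ε: FIRST \ {ε} = { } — this is the only nullable alternative, skip
  A → T A: FIRST \ {ε} = { 'x' } — overlaps FOLLOW(A) on { 'x' }: CONFLICT
  A → ) ): FIRST \ {ε} = { ')' } — overlaps FOLLOW(A) on { ')' }: CONFLICT

T has no nullable alternative, so no FIRST/FOLLOW check is needed there.

So the grammar has 4 FIRST/FOLLOW conflicts (marked CONFLICT above).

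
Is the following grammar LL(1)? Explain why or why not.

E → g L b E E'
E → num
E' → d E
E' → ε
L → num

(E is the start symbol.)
A grammar is LL(1) if for each non-terminal N with multiple productions, the predict sets of those productions are pairwise disjoint, where PREDICT(N → α) = (FIRST(α) \ {ε}) ∪ (FOLLOW(N) if α ⇒* ε).

Relevant sets:
  FOLLOW(E') = { $, 'd' }

For E:
  PREDICT(E → g L b E E') = { 'g' }
  PREDICT(E → num) = { 'num' }
For E':
  PREDICT(E' → d E) = { 'd' }
  PREDICT(E' → ε) = { $, 'd' }
L has a single production, so nothing to check there.

Conflict found: Predict set conflict for E': { 'd' }
The grammar is NOT LL(1).

Answer: No. Predict set conflict for E': { 'd' }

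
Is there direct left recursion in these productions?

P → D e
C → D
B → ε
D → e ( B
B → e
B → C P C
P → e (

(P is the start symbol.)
P → D e: starts with D
C → D: starts with D
B → ε: starts with ε
D → e ( B: starts with e
B → e: starts with e
B → C P C: starts with C
P → e (: starts with e

No direct left recursion found.

Answer: No direct left recursion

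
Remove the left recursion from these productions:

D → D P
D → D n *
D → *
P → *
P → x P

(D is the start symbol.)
D is directly left-recursive. The standard transformation for
  A → A α₁ | ... | A α_m | β₁ | ... | β_n
is
  A  → β₁ A' | ... | β_n A'
  A' → α₁ A' | ... | α_m A' | ε

D → * becomes D → * D'
D → D P becomes D' → P D'
D → D n * becomes D' → n * D'
Add D' → ε

Productions for other non-terminals are unchanged:
  P → *
  P → x P

Resulting grammar:
D → * D'
D' → P D'
D' → n * D'
D' → ε
P → *
P → x P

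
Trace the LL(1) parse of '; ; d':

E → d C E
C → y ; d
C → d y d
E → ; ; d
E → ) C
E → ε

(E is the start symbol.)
Stack is shown with the top on the left.

Stack    Input    Action
------------------------
E $      ; ; d $  output E → ; ; d
; ; d $  ; ; d $  match ';'
; d $    ; d $    match ';'
d $      d $      match 'd'
$        $        accept

The string is accepted.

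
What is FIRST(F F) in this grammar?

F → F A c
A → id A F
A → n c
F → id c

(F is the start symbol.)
FIRST sets of the non-terminals involved (from the grammar, by fixed-point iteration):
  FIRST(F) = { 'id' }

To compute FIRST(F F), process the symbols left to right:
Symbol F is a non-terminal. Add FIRST(F) \ {ε} = { 'id' }
F is not nullable (ε ∉ FIRST(F)), so stop here.
FIRST(F F) = { 'id' }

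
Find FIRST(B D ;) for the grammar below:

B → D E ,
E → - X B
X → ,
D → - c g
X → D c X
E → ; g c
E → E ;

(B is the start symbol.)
{ '-' }

FIRST sets of the non-terminals involved (from the grammar, by fixed-point iteration):
  FIRST(B) = { '-' }

To compute FIRST(B D ;), process the symbols left to right:
Symbol B is a non-terminal. Add FIRST(B) \ {ε} = { '-' }
B is not nullable (ε ∉ FIRST(B)), so stop here.
FIRST(B D ;) = { '-' }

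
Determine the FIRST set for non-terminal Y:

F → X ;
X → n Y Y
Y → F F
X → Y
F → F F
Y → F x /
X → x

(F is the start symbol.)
To compute FIRST(Y), examine every production with Y on the left-hand side, reading each right-hand side left to right until a non-nullable symbol is reached.

FIRST sets of the other non-terminals involved (by the same procedure, iterated to a fixed point):
  FIRST(F) = { 'n', 'x' }

From Y → F F:
  - F is a non-terminal: add FIRST(F) \ {ε} = { 'n', 'x' }
    F is not nullable, so stop
From Y → F x /:
  - F is a non-terminal: add FIRST(F) \ {ε} = { 'n', 'x' }
    F is not nullable, so stop

Collecting: FIRST(Y) = { 'n', 'x' }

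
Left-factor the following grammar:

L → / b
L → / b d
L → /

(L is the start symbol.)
L → / L'
L' → b L''
L'' → ε
L'' → d
L' → ε

Left-factoring transforms A → αβ₁ | αβ₂ into A → αA' and A' → β₁ | β₂
(α is the longest common prefix among the alternatives). Repeat until
no nonterminal has two alternatives with a common prefix.

Round 1: L has alternatives sharing prefix '/'. Introduce L': L → / L'
  Add: L' → b
  Add: L' → b d
  Add: L' → ε

Round 2: L' has alternatives sharing prefix 'b'. Introduce L'': L' → b L''
  Add: L'' → ε
  Add: L'' → d

No remaining common prefixes — done.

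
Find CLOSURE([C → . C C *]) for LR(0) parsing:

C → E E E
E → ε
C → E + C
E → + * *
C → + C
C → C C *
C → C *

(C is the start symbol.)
Start with: [C → . C C *]
  [C → . C C *] has the dot before C: add [C → . E E E], [C → . E + C], [C → . + C], [C → . C *]
  [C → . E E E] has the dot before E: add [E → .], [E → . + * *]
No further items can be added.

CLOSURE = { [C → . + C], [C → . C *], [C → . C C *], [C → . E + C], [C → . E E E], [E → . + * *], [E → .] }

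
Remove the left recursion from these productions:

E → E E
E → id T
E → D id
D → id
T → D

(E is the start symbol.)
E is directly left-recursive. The standard transformation for
  A → A α₁ | ... | A α_m | β₁ | ... | β_n
is
  A  → β₁ A' | ... | β_n A'
  A' → α₁ A' | ... | α_m A' | ε

E → id T becomes E → id T E'
E → D id becomes E → D id E'
E → E E becomes E' → E E'
Add E' → ε

Productions for other non-terminals are unchanged:
  D → id
  T → D

Resulting grammar:
E → id T E'
E → D id E'
E' → E E'
E' → ε
D → id
T → D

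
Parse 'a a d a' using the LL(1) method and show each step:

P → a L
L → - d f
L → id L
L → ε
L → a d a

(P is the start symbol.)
LL(1) parsing maintains a stack (initially the start symbol over $) and the input. At each step: if the stack top is a terminal, match it against the current input token; if it is a non-terminal N, replace it with the RHS of M[N, lookahead] (the unique production whose predict set contains the lookahead).

Stack is shown with the top on the left.

Stack    Input      Action
--------------------------
P $      a a d a $  output P → a L
a L $    a a d a $  match 'a'
L $      a d a $    output L → a d a
a d a $  a d a $    match 'a'
d a $    d a $      match 'd'
a $      a $        match 'a'
$        $          accept

The string is accepted.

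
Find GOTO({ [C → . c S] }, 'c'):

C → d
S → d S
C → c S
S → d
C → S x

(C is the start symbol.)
GOTO(I, 'c') = CLOSURE({ [A → αX.β] : [A → α.Xβ] ∈ I, X = 'c' })

Items with dot before 'c', with the dot advanced:
  [C → . c S] → [C → c . S]
Closure of the advanced items:
  [C → c . S] has the dot before S: add [S → . d S], [S → . d]

GOTO = { [C → c . S], [S → . d S], [S → . d] }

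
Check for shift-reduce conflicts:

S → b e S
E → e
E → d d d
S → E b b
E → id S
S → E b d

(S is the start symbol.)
No shift-reduce conflicts

A shift-reduce conflict occurs when an LR(0) state has both:
  - a complete (reduce) item [A → α .] (dot at the end), and
  - a shift item [B → β . c γ] (dot before a terminal).

Augment with S' → S and build the canonical LR(0) collection (I0 = CLOSURE({[S' → . S]}), then GOTO on every symbol after a dot until no new states appear). It has 15 states:
  I0: { [E → . d d d], [E → . e], [E → . id S], [S → . E b b], [S → . E b d], [S → . b e S], [S' → . S] }  — shift
  I1: { [S → E . b b], [S → E . b d] }  — shift
  I2: { [S' → S .] }  — accept
  I3: { [S → b . e S] }  — shift
  I4: { [E → d . d d] }  — shift
  I5: { [E → e .] }  — reduce
  I6: { [E → . d d d], [E → . e], [E → . id S], [E → id . S], [S → . E b b], [S → . E b d], [S → . b e S] }  — shift
  I7: { [E → id S .] }  — reduce
  I8: { [E → d d . d] }  — shift
  I9: { [E → d d d .] }  — reduce
  I10: { [E → . d d d], [E → . e], [E → . id S], [S → . E b b], [S → . E b d], [S → . b e S], [S → b e . S] }  — shift
  I11: { [S → b e S .] }  — reduce
  I12: { [S → E b . b], [S → E b . d] }  — shift
  I13: { [S → E b b .] }  — reduce
  I14: { [S → E b d .] }  — reduce

No state contains both a complete item and a shift item.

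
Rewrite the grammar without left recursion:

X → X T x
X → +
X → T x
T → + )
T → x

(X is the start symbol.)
X is directly left-recursive. The standard transformation for
  A → A α₁ | ... | A α_m | β₁ | ... | β_n
is
  A  → β₁ A' | ... | β_n A'
  A' → α₁ A' | ... | α_m A' | ε

X → + becomes X → + X'
X → T x becomes X → T x X'
X → X T x becomes X' → T x X'
Add X' → ε

Productions for other non-terminals are unchanged:
  T → + )
  T → x

Resulting grammar:
X → + X'
X → T x X'
X' → T x X'
X' → ε
T → + )
T → x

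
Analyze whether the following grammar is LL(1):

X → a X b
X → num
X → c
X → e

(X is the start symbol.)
A grammar is LL(1) if for each non-terminal N with multiple productions, the predict sets of those productions are pairwise disjoint, where PREDICT(N → α) = (FIRST(α) \ {ε}) ∪ (FOLLOW(N) if α ⇒* ε).

For X:
  PREDICT(X → a X b) = { 'a' }
  PREDICT(X → num) = { 'num' }
  PREDICT(X → c) = { 'c' }
  PREDICT(X → e) = { 'e' }

All predict sets are disjoint. The grammar IS LL(1).

Answer: Yes, the grammar is LL(1).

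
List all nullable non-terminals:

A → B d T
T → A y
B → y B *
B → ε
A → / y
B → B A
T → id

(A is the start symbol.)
A non-terminal is nullable if it can derive ε (the empty string): either it has an ε-production, or it has a production whose right-hand side consists entirely of nullable non-terminals.

ε-productions: B → ε
So B is immediately nullable.
No further non-terminal can be added: every production for the remaining non-terminals contains a terminal or a non-nullable non-terminal.
Nullable = { 'B' }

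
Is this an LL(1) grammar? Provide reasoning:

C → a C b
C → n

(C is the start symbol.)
A grammar is LL(1) if for each non-terminal N with multiple productions, the predict sets of those productions are pairwise disjoint, where PREDICT(N → α) = (FIRST(α) \ {ε}) ∪ (FOLLOW(N) if α ⇒* ε).

For C:
  PREDICT(C → a C b) = { 'a' }
  PREDICT(C → n) = { 'n' }

All predict sets are disjoint. The grammar IS LL(1).

Answer: Yes, the grammar is LL(1).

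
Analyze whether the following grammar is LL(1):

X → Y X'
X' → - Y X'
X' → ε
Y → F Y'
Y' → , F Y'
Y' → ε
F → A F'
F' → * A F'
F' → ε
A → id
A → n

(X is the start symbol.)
A grammar is LL(1) if for each non-terminal N with multiple productions, the predict sets of those productions are pairwise disjoint, where PREDICT(N → α) = (FIRST(α) \ {ε}) ∪ (FOLLOW(N) if α ⇒* ε).

Relevant sets:
  FOLLOW(X') = { $ }
  FOLLOW(Y') = { $, '-' }
  FOLLOW(F') = { $, ',', '-' }

For X':
  PREDICT(X' → '-' Y X') = { '-' }
  PREDICT(X' → ε) = { $ }
For Y':
  PREDICT(Y' → ',' F Y') = { ',' }
  PREDICT(Y' → ε) = { $, '-' }
For F':
  PREDICT(F' → '*' A F') = { '*' }
  PREDICT(F' → ε) = { $, ',', '-' }
For A:
  PREDICT(A → id) = { 'id' }
  PREDICT(A → n) = { 'n' }
X, Y, F have a single production, so nothing to check there.

All predict sets are disjoint. The grammar IS LL(1).

Answer: Yes, the grammar is LL(1).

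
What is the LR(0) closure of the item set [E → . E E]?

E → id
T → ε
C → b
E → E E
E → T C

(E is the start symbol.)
To compute CLOSURE, for each item [A → α.Bβ] where B is a non-terminal, add [B → .γ] for all productions B → γ; repeat for the newly added items until nothing changes.

Start with: [E → . E E]
  [E → . E E] has the dot before E: add [E → . id], [E → . T C]
  [E → . T C] has the dot before T: add [T → .]
No further items can be added.

CLOSURE = { [E → . E E], [E → . T C], [E → . id], [T → .] }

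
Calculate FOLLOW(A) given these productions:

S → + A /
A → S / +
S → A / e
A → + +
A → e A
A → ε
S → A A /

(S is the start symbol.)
{ '+', '/', 'e' }

To compute FOLLOW(A), find every occurrence of A on a right-hand side N → α A β: add FIRST(β) \ {ε}, and if β is empty or nullable also add FOLLOW(N). Iterate to a fixed point.

In S → + A /: A is followed by '/', add FIRST('/') \ {ε} = { '/' }
In S → A / e: A is followed by '/' e, add FIRST('/' e) \ {ε} = { '/' }
In A → e A: A is at the end; this adds FOLLOW(A) to itself — nothing new
In S → A A /: A is followed by A '/', add FIRST(A '/') \ {ε} = { '+', '/', 'e' }
In S → A A /: A is followed by '/', add FIRST('/') \ {ε} = { '/' }

Taking the union: FOLLOW(A) = { '+', '/', 'e' }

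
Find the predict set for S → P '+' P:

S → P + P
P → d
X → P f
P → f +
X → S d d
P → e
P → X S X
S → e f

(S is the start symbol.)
PREDICT(S → P '+' P) = (FIRST(RHS) \ {ε}) ∪ (FOLLOW(S) if ε ∈ FIRST(RHS), i.e. RHS ⇒* ε)
FIRST(P) = { 'd', 'e', 'f' }
FIRST(P '+' P) = { 'd', 'e', 'f' }
ε ∉ FIRST(P '+' P), so FOLLOW(S) is not added.
PREDICT(S → P '+' P) = { 'd', 'e', 'f' }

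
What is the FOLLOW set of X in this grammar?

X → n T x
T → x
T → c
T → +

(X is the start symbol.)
X is the start symbol, so $ ∈ FOLLOW(X).
X does not occur on any right-hand side.

Taking the union: FOLLOW(X) = { $ }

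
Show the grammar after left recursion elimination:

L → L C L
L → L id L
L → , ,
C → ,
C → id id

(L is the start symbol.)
L → , , L'
L' → C L L'
L' → id L L'
L' → ε
C → ,
C → id id

L is directly left-recursive. The standard transformation for
  A → A α₁ | ... | A α_m | β₁ | ... | β_n
is
  A  → β₁ A' | ... | β_n A'
  A' → α₁ A' | ... | α_m A' | ε

L → , , becomes L → , , L'
L → L C L becomes L' → C L L'
L → L id L becomes L' → id L L'
Add L' → ε

Productions for other non-terminals are unchanged:
  C → ,
  C → id id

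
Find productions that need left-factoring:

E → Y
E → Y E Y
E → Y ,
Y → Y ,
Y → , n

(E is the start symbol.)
Left-factoring is needed when two productions for the same non-terminal
share a common prefix on the right-hand side.

Productions for E:
  E → Y
  E → Y E Y
  E → Y ,
Productions for Y:
  Y → Y ,
  Y → , n

Found common prefix 'Y' in productions for E

Answer: Yes, E has productions with common prefix 'Y'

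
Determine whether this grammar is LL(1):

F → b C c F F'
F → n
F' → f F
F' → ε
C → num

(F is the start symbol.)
A grammar is LL(1) if for each non-terminal N with multiple productions, the predict sets of those productions are pairwise disjoint, where PREDICT(N → α) = (FIRST(α) \ {ε}) ∪ (FOLLOW(N) if α ⇒* ε).

Relevant sets:
  FOLLOW(F') = { $, 'f' }

For F:
  PREDICT(F → b C c F F') = { 'b' }
  PREDICT(F → n) = { 'n' }
For F':
  PREDICT(F' → f F) = { 'f' }
  PREDICT(F' → ε) = { $, 'f' }
C has a single production, so nothing to check there.

Conflict found: Predict set conflict for F': { 'f' }
The grammar is NOT LL(1).

Answer: No. Predict set conflict for F': { 'f' }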